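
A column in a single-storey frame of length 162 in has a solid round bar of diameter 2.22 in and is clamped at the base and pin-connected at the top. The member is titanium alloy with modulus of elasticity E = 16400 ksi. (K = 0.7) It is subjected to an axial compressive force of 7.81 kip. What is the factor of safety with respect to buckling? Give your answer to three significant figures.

n ≈ 1.92

I = πd⁴/64 = π×2.22⁴/64 = 1.192 in⁴
Effective length L_e = K·L = 0.7 × 162 = 113.4 in
P_cr = π²EI / L_e² = π² × 16400×10³ × 1.192 / 113.4² = 1.501×10^4 lb
Factor of safety n = P_cr / P = 15.007 / 7.81 = 1.92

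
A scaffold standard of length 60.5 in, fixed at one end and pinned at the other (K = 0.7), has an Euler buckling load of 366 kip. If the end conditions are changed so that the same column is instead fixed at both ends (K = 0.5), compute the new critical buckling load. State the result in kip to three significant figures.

P_cr ≈ 717 kip

P_cr ∝ 1/K², so P_cr,new = P_cr,old × (K_old/K_new)² = 366 × (0.7/0.5)²
= 366 × 1.960 = 717 kip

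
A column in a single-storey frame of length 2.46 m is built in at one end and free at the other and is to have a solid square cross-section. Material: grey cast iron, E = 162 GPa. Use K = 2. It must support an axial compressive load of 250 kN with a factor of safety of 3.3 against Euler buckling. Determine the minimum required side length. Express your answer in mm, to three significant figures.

Required P_cr = n·P = 3.3 × 250 = 825.0 kN
L_e = K·L = 2 × 2.46 = 4.920 m
Required I = P_cr·L_e²/(π²E) = 8.250×10^5 × 4.920² / (π² × 1.62×10^11) = 1.249×10^-5 m⁴
I_req = 1.249×10^7 mm⁴
Solid square: I = a⁴/12  ⇒  a = (12I)^(1/4) = (12×1.249×10^7)^(1/4) = 111 mm

a ≈ 111 mm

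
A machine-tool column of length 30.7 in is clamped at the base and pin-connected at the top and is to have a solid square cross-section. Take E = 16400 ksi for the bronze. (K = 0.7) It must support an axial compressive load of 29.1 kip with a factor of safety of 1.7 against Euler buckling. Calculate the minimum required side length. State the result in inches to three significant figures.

Required P_cr = n·P = 1.7 × 29.1 = 49.47 kip
L_e = K·L = 0.7 × 30.7 = 21.49 in
Required I = P_cr·L_e²/(π²E) = 4.947×10^4 × 21.49² / (π² × 1.64×10^7) = 0.1411 in⁴
Solid square: I = a⁴/12  ⇒  a = (12I)^(1/4) = (12×0.1411)^(1/4) = 1.14 in

a ≈ 1.14 in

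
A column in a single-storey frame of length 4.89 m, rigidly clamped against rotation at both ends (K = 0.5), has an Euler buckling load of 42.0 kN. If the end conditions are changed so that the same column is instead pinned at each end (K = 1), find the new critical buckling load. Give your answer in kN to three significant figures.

P_cr ∝ 1/K², so P_cr,new = P_cr,old × (K_old/K_new)² = 42.0 × (0.5/1)²
= 42.0 × 0.2500 = 10.5 kN

P_cr ≈ 10.5 kN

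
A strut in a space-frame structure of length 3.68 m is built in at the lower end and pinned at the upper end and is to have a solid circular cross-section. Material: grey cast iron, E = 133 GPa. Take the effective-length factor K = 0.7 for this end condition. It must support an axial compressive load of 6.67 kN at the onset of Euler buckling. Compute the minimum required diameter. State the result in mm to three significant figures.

d ≈ 28.8 mm

L_e = K·L = 0.7 × 3.68 = 2.576 m
Required I = P_cr·L_e²/(π²E) = 6.670×10^3 × 2.576² / (π² × 1.33×10^11) = 3.372×10^-8 m⁴
I_req = 3.372×10^4 mm⁴
Solid circle: I = πd⁴/64  ⇒  d = (64I/π)^(1/4) = (64×3.372×10^4/π)^(1/4) = 28.8 mm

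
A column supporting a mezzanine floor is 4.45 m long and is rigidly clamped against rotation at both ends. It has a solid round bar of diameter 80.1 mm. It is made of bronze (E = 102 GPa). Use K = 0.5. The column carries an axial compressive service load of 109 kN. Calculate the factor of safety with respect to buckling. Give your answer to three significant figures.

I = πd⁴/64 = π×80.1⁴/64 = 2.021×10^6 mm⁴
I = 2.021×10^6 mm⁴ = 2.021×10^-6 m⁴
Effective length L_e = K·L = 0.5 × 4.45 = 2.225 m
P_cr = π²EI / L_e² = π² × 102×10⁹ × 2.021×10^-6 / 2.225² = 4.109×10^5 N
Factor of safety n = P_cr / P = 410.90 / 109 = 3.77

n ≈ 3.77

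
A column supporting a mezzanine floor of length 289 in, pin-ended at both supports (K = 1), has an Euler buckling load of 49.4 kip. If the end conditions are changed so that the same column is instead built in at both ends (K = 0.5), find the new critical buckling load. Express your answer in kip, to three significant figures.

P_cr ∝ 1/K², so P_cr,new = P_cr,old × (K_old/K_new)² = 49.4 × (1/0.5)²
= 49.4 × 4.000 = 198 kip

P_cr ≈ 198 kip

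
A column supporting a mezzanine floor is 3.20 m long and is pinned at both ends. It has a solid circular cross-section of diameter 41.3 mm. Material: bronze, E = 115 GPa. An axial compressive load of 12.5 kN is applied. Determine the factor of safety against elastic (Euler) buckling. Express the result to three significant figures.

I = πd⁴/64 = π×41.3⁴/64 = 1.428×10^5 mm⁴
I = 1.428×10^5 mm⁴ = 1.428×10^-7 m⁴
Effective length L_e = K·L = 1 × 3.20 = 3.200 m
P_cr = π²EI / L_e² = π² × 115×10⁹ × 1.428×10^-7 / 3.200² = 1.583×10^4 N
Factor of safety n = P_cr / P = 15.830 / 12.5 = 1.27

n ≈ 1.27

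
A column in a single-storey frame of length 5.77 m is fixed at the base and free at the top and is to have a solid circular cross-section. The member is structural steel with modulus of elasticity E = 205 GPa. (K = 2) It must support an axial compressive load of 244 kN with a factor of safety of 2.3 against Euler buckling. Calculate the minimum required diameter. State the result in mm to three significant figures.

d ≈ 166 mm

Required P_cr = n·P = 2.3 × 244 = 561.2 kN
L_e = K·L = 2 × 5.77 = 11.54 m
Required I = P_cr·L_e²/(π²E) = 5.612×10^5 × 11.54² / (π² × 2.05×10^11) = 3.694×10^-5 m⁴
I_req = 3.694×10^7 mm⁴
Solid circle: I = πd⁴/64  ⇒  d = (64I/π)^(1/4) = (64×3.694×10^7/π)^(1/4) = 166 mm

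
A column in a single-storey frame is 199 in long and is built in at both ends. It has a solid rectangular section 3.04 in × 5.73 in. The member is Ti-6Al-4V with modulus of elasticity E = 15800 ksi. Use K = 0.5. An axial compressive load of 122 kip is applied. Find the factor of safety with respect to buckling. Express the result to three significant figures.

n ≈ 1.73

Buckling occurs about the weak axis: I_min = h·b³/12 with b = 3.04 in (the shorter side).
I_min = 5.73×3.04³/12 = 13.42 in⁴
Effective length L_e = K·L = 0.5 × 199 = 99.50 in
P_cr = π²EI / L_e² = π² × 15800×10³ × 13.42 / 99.50² = 2.113×10^5 lb
Factor of safety n = P_cr / P = 211.30 / 122 = 1.73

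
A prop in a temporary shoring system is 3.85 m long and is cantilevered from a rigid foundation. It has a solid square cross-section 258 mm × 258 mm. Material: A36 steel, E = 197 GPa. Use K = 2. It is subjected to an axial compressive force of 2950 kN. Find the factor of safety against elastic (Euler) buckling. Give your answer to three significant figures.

n ≈ 4.10

I = a⁴/12 = 258⁴/12 = 3.692×10^8 mm⁴
I = 3.692×10^8 mm⁴ = 3.692×10^-4 m⁴
Effective length L_e = K·L = 2 × 3.85 = 7.700 m
P_cr = π²EI / L_e² = π² × 197×10⁹ × 3.692×10^-4 / 7.700² = 1.211×10^7 N
Factor of safety n = P_cr / P = 12108 / 2950 = 4.10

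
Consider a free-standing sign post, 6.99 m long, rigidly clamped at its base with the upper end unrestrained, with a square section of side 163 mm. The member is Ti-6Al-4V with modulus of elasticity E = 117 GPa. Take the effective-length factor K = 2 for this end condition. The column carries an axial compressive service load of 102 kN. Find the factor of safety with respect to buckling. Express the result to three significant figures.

n ≈ 3.41

I = a⁴/12 = 163⁴/12 = 5.883×10^7 mm⁴
I = 5.883×10^7 mm⁴ = 5.883×10^-5 m⁴
Effective length L_e = K·L = 2 × 6.99 = 13.98 m
P_cr = π²EI / L_e² = π² × 117×10⁹ × 5.883×10^-5 / 13.98² = 3.476×10^5 N
Factor of safety n = P_cr / P = 347.57 / 102 = 3.41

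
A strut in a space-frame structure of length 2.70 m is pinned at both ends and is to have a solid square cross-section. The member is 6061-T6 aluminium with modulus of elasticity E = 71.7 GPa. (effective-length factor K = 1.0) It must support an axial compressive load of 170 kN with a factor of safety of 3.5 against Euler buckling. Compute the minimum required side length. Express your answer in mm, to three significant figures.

Required P_cr = n·P = 3.5 × 170 = 595.0 kN
L_e = K·L = 1 × 2.70 = 2.700 m
Required I = P_cr·L_e²/(π²E) = 5.950×10^5 × 2.700² / (π² × 7.17×10^10) = 6.130×10^-6 m⁴
I_req = 6.130×10^6 mm⁴
Solid square: I = a⁴/12  ⇒  a = (12I)^(1/4) = (12×6.130×10^6)^(1/4) = 92.6 mm

a ≈ 92.6 mm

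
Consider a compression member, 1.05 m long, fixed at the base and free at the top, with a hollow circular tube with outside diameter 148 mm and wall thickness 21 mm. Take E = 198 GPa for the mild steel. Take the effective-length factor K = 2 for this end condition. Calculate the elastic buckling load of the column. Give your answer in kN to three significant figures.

Inner diameter d_i = 148 − 2×21 = 106.0 mm
I = π(d_o⁴ − d_i⁴)/64 = π(148⁴ − 106.0⁴)/64 = 1.735×10^7 mm⁴
I = 1.735×10^7 mm⁴ = 1.735×10^-5 m⁴
Effective length L_e = K·L = 2 × 1.05 = 2.100 m
P_cr = π²EI / L_e² = π² × 198×10⁹ × 1.735×10^-5 / 2.100² = 7.690×10^6 N

P_cr ≈ 7690 kN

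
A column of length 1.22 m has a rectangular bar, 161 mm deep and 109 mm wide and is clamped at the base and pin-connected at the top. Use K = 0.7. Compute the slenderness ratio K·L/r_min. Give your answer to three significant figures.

Buckling occurs about the weak axis: I_min = h·b³/12 with b = 109 mm (the shorter side).
I_min = 161×109³/12 = 1.737×10^7 mm⁴
A = 1.755×10^4 mm²;  r_min = √(I/A) = √(1.737×10^7/1.755×10^4) = 31.47 mm
L_e = K·L = 0.7 × 1.22 m = 0.8540 m = 854.00 mm
λ = L_e / r_min = 854.00 / 31.47 = 27.1

λ ≈ 27.1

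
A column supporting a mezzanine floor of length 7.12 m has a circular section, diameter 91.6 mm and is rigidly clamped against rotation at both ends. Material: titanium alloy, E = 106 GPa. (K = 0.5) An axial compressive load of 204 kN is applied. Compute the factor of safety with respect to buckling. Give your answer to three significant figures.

I = πd⁴/64 = π×91.6⁴/64 = 3.456×10^6 mm⁴
I = 3.456×10^6 mm⁴ = 3.456×10^-6 m⁴
Effective length L_e = K·L = 0.5 × 7.12 = 3.560 m
P_cr = π²EI / L_e² = π² × 106×10⁹ × 3.456×10^-6 / 3.560² = 2.853×10^5 N
Factor of safety n = P_cr / P = 285.27 / 204 = 1.40

n ≈ 1.40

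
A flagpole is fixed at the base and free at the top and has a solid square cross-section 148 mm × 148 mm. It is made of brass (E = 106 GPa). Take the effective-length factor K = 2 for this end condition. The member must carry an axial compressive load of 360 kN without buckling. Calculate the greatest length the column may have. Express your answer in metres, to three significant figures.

L_max ≈ 5.39 m

I = a⁴/12 = 148⁴/12 = 3.998×10^7 mm⁴
I = 3.998×10^-5 m⁴
At the buckling limit P_cr = P = 3.600×10^5 N
From P_cr = π²EI/(K·L)²:  L = (1/K)·√(π²EI/P_cr) = (1/2)·√(π²×1.06×10^11×3.998×10^-5/3.600×10^5)
L = 5.39 m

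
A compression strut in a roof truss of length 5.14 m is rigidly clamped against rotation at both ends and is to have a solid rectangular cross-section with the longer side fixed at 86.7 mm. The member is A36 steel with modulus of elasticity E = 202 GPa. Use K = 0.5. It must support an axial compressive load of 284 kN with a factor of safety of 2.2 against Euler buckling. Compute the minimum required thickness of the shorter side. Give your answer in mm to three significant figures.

Required P_cr = n·P = 2.2 × 284 = 624.8 kN
L_e = K·L = 0.5 × 5.14 = 2.570 m
Required I = P_cr·L_e²/(π²E) = 6.248×10^5 × 2.570² / (π² × 2.02×10^11) = 2.070×10^-6 m⁴
I_req = 2.070×10^6 mm⁴
Rectangle, weak axis: I_min = h·b³/12 with h = 86.7 mm fixed  ⇒  b = (12I/h)^(1/3) = 65.9 mm

b ≈ 65.9 mm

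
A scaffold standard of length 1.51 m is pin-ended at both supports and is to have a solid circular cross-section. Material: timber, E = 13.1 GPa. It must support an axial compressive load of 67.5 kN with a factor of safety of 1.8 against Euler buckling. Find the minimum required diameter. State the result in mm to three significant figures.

d ≈ 81.3 mm

Required P_cr = n·P = 1.8 × 67.5 = 121.5 kN
L_e = K·L = 1 × 1.51 = 1.510 m
Required I = P_cr·L_e²/(π²E) = 1.215×10^5 × 1.510² / (π² × 1.31×10^10) = 2.143×10^-6 m⁴
I_req = 2.143×10^6 mm⁴
Solid circle: I = πd⁴/64  ⇒  d = (64I/π)^(1/4) = (64×2.143×10^6/π)^(1/4) = 81.3 mm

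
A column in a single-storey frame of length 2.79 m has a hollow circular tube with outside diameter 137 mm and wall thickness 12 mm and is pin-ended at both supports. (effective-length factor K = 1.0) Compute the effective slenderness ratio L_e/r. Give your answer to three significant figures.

λ ≈ 62.8

Inner diameter d_i = 137 − 2×12 = 113.0 mm
I = π(d_o⁴ − d_i⁴)/64 = π(137⁴ − 113.0⁴)/64 = 9.289×10^6 mm⁴
A = 4.712×10^3 mm²;  r_min = √(I/A) = √(9.289×10^6/4.712×10^3) = 44.40 mm
L_e = K·L = 1 × 2.79 m = 2.790 m = 2790.0 mm
λ = L_e / r_min = 2790.0 / 44.40 = 62.8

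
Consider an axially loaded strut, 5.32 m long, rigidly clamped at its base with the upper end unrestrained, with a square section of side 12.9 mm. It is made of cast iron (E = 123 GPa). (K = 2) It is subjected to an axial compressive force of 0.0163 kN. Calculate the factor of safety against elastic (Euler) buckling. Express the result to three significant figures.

I = a⁴/12 = 12.9⁴/12 = 2.308×10^3 mm⁴
I = 2.308×10^3 mm⁴ = 2.308×10^-9 m⁴
Effective length L_e = K·L = 2 × 5.32 = 10.64 m
P_cr = π²EI / L_e² = π² × 123×10⁹ × 2.308×10^-9 / 10.64² = 24.75 N
Factor of safety n = P_cr / P = 0.024746 / 0.0163 = 1.52

n ≈ 1.52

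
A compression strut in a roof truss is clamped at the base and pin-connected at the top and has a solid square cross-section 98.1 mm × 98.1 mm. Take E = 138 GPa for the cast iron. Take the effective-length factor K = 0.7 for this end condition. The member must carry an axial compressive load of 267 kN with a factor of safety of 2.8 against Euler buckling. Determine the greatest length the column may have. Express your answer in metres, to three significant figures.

L_max ≈ 5.36 m

I = a⁴/12 = 98.1⁴/12 = 7.718×10^6 mm⁴
I = 7.718×10^-6 m⁴
Required critical load P_cr = n·P = 2.8 × 267 = 747.6 kN = 7.476×10^5 N
From P_cr = π²EI/(K·L)²:  L = (1/K)·√(π²EI/P_cr) = (1/0.7)·√(π²×1.38×10^11×7.718×10^-6/7.476×10^5)
L = 5.36 m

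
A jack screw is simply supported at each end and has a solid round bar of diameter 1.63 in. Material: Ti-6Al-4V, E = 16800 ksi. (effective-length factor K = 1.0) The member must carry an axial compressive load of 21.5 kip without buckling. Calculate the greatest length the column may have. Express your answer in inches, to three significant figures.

I = πd⁴/64 = π×1.63⁴/64 = 0.3465 in⁴
At the buckling limit P_cr = P = 2.150×10^4 lb
From P_cr = π²EI/(K·L)²:  L = (1/K)·√(π²EI/P_cr) = (1/1)·√(π²×1.68×10^7×0.3465/2.150×10^4)
L = 51.7 in

L_max ≈ 51.7 in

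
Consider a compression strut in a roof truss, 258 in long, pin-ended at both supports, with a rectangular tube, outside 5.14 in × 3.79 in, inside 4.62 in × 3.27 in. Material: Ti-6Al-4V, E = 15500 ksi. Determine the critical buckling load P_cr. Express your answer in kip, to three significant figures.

P_cr ≈ 22.7 kip

Weak-axis I_min = (h_o·b_o³ − h_i·b_i³)/12 with b_o = 3.79, b_i = 3.270 in (shorter outer/inner sides).
I_min = (5.14×3.79³ − 4.620×3.270³)/12 = 9.857 in⁴
Effective length L_e = K·L = 1 × 258 = 258.0 in
P_cr = π²EI / L_e² = π² × 15500×10³ × 9.857 / 258.0² = 2.265×10^4 lb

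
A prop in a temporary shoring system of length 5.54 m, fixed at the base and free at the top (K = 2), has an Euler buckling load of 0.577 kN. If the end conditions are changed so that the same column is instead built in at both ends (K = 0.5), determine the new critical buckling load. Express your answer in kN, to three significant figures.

P_cr ∝ 1/K², so P_cr,new = P_cr,old × (K_old/K_new)² = 0.577 × (2/0.5)²
= 0.577 × 16.00 = 9.23 kN

P_cr ≈ 9.23 kN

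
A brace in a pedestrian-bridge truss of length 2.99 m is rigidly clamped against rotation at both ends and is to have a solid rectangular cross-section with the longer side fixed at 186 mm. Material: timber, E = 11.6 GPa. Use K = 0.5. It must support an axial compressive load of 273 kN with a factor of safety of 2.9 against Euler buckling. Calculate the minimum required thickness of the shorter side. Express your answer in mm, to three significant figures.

b ≈ 99.9 mm

Required P_cr = n·P = 2.9 × 273 = 791.7 kN
L_e = K·L = 0.5 × 2.99 = 1.495 m
Required I = P_cr·L_e²/(π²E) = 7.917×10^5 × 1.495² / (π² × 1.16×10^10) = 1.546×10^-5 m⁴
I_req = 1.546×10^7 mm⁴
Rectangle, weak axis: I_min = h·b³/12 with h = 186 mm fixed  ⇒  b = (12I/h)^(1/3) = 99.9 mm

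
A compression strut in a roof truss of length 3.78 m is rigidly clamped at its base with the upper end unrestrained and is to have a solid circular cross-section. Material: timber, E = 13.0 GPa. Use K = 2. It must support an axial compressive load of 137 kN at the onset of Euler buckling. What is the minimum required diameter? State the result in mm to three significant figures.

d ≈ 188 mm

L_e = K·L = 2 × 3.78 = 7.560 m
Required I = P_cr·L_e²/(π²E) = 1.370×10^5 × 7.560² / (π² × 1.30×10^10) = 6.103×10^-5 m⁴
I_req = 6.103×10^7 mm⁴
Solid circle: I = πd⁴/64  ⇒  d = (64I/π)^(1/4) = (64×6.103×10^7/π)^(1/4) = 188 mm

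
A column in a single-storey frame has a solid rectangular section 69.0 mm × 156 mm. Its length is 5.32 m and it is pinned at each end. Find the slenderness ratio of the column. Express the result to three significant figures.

Buckling occurs about the weak axis: I_min = h·b³/12 with b = 69.0 mm (the shorter side).
I_min = 156×69.0³/12 = 4.271×10^6 mm⁴
A = 1.076×10^4 mm²;  r_min = √(I/A) = √(4.271×10^6/1.076×10^4) = 19.92 mm
L_e = K·L = 1 × 5.32 m = 5.320 m = 5320.0 mm
λ = L_e / r_min = 5320.0 / 19.92 = 267

λ ≈ 267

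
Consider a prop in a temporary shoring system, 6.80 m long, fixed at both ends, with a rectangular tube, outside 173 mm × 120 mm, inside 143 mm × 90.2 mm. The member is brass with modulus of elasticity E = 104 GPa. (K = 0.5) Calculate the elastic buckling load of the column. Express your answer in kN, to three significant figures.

Weak-axis I_min = (h_o·b_o³ − h_i·b_i³)/12 with b_o = 120, b_i = 90.20 mm (shorter outer/inner sides).
I_min = (173×120³ − 143.0×90.20³)/12 = 1.617×10^7 mm⁴
I = 1.617×10^7 mm⁴ = 1.617×10^-5 m⁴
Effective length L_e = K·L = 0.5 × 6.80 = 3.400 m
P_cr = π²EI / L_e² = π² × 104×10⁹ × 1.617×10^-5 / 3.400² = 1.435×10^6 N

P_cr ≈ 1440 kN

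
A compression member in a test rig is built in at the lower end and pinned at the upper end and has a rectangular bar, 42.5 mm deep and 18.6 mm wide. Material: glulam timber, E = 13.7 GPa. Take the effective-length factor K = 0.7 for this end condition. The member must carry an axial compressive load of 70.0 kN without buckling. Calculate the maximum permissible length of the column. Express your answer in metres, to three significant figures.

Buckling occurs about the weak axis: I_min = h·b³/12 with b = 18.6 mm (the shorter side).
I_min = 42.5×18.6³/12 = 2.279×10^4 mm⁴
I = 2.279×10^-8 m⁴
At the buckling limit P_cr = P = 7.000×10^4 N
From P_cr = π²EI/(K·L)²:  L = (1/K)·√(π²EI/P_cr) = (1/0.7)·√(π²×1.37×10^10×2.279×10^-8/7.000×10^4)
L = 0.300 m

L_max ≈ 0.300 m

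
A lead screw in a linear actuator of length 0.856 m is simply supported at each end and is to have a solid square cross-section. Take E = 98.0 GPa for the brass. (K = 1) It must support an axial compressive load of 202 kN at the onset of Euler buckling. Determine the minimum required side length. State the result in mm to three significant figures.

a ≈ 36.8 mm

L_e = K·L = 1 × 0.856 = 0.8560 m
Required I = P_cr·L_e²/(π²E) = 2.020×10^5 × 0.8560² / (π² × 9.80×10^10) = 1.530×10^-7 m⁴
I_req = 1.530×10^5 mm⁴
Solid square: I = a⁴/12  ⇒  a = (12I)^(1/4) = (12×1.530×10^5)^(1/4) = 36.8 mm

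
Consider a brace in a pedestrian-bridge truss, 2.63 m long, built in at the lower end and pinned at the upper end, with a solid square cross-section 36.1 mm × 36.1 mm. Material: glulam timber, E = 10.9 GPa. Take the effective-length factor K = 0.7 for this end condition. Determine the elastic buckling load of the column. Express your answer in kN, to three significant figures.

I = a⁴/12 = 36.1⁴/12 = 1.415×10^5 mm⁴
I = 1.415×10^5 mm⁴ = 1.415×10^-7 m⁴
Effective length L_e = K·L = 0.7 × 2.63 = 1.841 m
P_cr = π²EI / L_e² = π² × 10.9×10⁹ × 1.415×10^-7 / 1.841² = 4.492×10^3 N

P_cr ≈ 4.49 kN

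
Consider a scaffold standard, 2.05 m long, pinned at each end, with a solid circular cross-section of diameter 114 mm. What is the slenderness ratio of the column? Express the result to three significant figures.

λ ≈ 71.9

For a solid circle r = d/4 = 114/4 = 28.50 mm
L_e = K·L = 1 × 2.05 m = 2.050 m = 2050.0 mm
λ = L_e / r_min = 2050.0 / 28.50 = 71.9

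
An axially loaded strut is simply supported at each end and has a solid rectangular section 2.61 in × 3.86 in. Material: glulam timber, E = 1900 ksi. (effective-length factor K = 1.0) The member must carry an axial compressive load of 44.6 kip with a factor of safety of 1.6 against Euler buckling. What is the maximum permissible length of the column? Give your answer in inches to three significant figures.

Buckling occurs about the weak axis: I_min = h·b³/12 with b = 2.61 in (the shorter side).
I_min = 3.86×2.61³/12 = 5.719 in⁴
Required critical load P_cr = n·P = 1.6 × 44.6 = 71.36 kip = 7.136×10^4 lb
From P_cr = π²EI/(K·L)²:  L = (1/K)·√(π²EI/P_cr) = (1/1)·√(π²×1.90×10^6×5.719/7.136×10^4)
L = 38.8 in

L_max ≈ 38.8 in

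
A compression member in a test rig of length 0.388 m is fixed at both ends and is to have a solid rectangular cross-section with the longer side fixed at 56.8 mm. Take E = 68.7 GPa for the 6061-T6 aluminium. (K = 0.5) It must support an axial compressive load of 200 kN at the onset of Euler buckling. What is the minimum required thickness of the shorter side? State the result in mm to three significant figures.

b ≈ 13.3 mm

L_e = K·L = 0.5 × 0.388 = 0.1940 m
Required I = P_cr·L_e²/(π²E) = 2.000×10^5 × 0.1940² / (π² × 6.87×10^10) = 1.110×10^-8 m⁴
I_req = 1.110×10^4 mm⁴
Rectangle, weak axis: I_min = h·b³/12 with h = 56.8 mm fixed  ⇒  b = (12I/h)^(1/3) = 13.3 mm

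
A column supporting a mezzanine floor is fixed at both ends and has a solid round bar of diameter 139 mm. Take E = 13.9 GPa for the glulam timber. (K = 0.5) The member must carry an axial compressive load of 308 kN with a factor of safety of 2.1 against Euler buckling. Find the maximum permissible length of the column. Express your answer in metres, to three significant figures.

I = πd⁴/64 = π×139⁴/64 = 1.832×10^7 mm⁴
I = 1.832×10^-5 m⁴
Required critical load P_cr = n·P = 2.1 × 308 = 646.8 kN = 6.468×10^5 N
From P_cr = π²EI/(K·L)²:  L = (1/K)·√(π²EI/P_cr) = (1/0.5)·√(π²×1.39×10^10×1.832×10^-5/6.468×10^5)
L = 3.94 m

L_max ≈ 3.94 m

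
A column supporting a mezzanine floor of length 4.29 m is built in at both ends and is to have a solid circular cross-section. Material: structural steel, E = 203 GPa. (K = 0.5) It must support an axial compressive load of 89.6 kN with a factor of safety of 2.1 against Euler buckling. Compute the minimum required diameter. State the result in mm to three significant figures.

Required P_cr = n·P = 2.1 × 89.6 = 188.2 kN
L_e = K·L = 0.5 × 4.29 = 2.145 m
Required I = P_cr·L_e²/(π²E) = 1.882×10^5 × 2.145² / (π² × 2.03×10^11) = 4.321×10^-7 m⁴
I_req = 4.321×10^5 mm⁴
Solid circle: I = πd⁴/64  ⇒  d = (64I/π)^(1/4) = (64×4.321×10^5/π)^(1/4) = 54.5 mm

d ≈ 54.5 mm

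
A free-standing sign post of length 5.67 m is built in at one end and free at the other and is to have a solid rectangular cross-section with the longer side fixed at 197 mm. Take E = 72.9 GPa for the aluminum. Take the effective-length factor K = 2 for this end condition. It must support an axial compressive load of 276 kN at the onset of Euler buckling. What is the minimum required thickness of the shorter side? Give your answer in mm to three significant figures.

b ≈ 144 mm

L_e = K·L = 2 × 5.67 = 11.34 m
Required I = P_cr·L_e²/(π²E) = 2.760×10^5 × 11.34² / (π² × 7.29×10^10) = 4.933×10^-5 m⁴
I_req = 4.933×10^7 mm⁴
Rectangle, weak axis: I_min = h·b³/12 with h = 197 mm fixed  ⇒  b = (12I/h)^(1/3) = 144 mm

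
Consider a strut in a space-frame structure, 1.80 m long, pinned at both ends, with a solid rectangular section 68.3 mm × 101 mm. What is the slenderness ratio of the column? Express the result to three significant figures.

λ ≈ 91.3

Buckling occurs about the weak axis: I_min = h·b³/12 with b = 68.3 mm (the shorter side).
I_min = 101×68.3³/12 = 2.682×10^6 mm⁴
A = 6.898×10^3 mm²;  r_min = √(I/A) = √(2.682×10^6/6.898×10^3) = 19.72 mm
L_e = K·L = 1 × 1.80 m = 1.800 m = 1800.0 mm
λ = L_e / r_min = 1800.0 / 19.72 = 91.3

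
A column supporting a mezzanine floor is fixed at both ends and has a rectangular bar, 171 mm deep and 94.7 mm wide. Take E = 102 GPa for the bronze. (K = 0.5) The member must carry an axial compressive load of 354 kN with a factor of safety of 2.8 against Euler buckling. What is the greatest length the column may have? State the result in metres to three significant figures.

Buckling occurs about the weak axis: I_min = h·b³/12 with b = 94.7 mm (the shorter side).
I_min = 171×94.7³/12 = 1.210×10^7 mm⁴
I = 1.210×10^-5 m⁴
Required critical load P_cr = n·P = 2.8 × 354 = 991.2 kN = 9.912×10^5 N
From P_cr = π²EI/(K·L)²:  L = (1/K)·√(π²EI/P_cr) = (1/0.5)·√(π²×1.02×10^11×1.210×10^-5/9.912×10^5)
L = 7.01 m

L_max ≈ 7.01 m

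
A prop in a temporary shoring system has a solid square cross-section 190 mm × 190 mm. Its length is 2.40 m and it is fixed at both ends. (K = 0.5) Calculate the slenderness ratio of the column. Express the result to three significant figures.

For a square r = a/√12 = 190/√12 = 54.85 mm
L_e = K·L = 0.5 × 2.40 m = 1.200 m = 1200.0 mm
λ = L_e / r_min = 1200.0 / 54.85 = 21.9

λ ≈ 21.9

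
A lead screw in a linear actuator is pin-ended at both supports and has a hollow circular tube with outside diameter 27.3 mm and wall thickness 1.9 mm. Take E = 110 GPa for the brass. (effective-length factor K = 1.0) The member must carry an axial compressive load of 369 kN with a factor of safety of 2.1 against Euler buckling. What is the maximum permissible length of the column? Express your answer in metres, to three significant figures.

L_max ≈ 0.131 m

Inner diameter d_i = 27.3 − 2×1.9 = 23.50 mm
I = π(d_o⁴ − d_i⁴)/64 = π(27.3⁴ − 23.50⁴)/64 = 1.230×10^4 mm⁴
I = 1.230×10^-8 m⁴
Required critical load P_cr = n·P = 2.1 × 369 = 774.9 kN = 7.749×10^5 N
From P_cr = π²EI/(K·L)²:  L = (1/K)·√(π²EI/P_cr) = (1/1)·√(π²×1.10×10^11×1.230×10^-8/7.749×10^5)
L = 0.131 m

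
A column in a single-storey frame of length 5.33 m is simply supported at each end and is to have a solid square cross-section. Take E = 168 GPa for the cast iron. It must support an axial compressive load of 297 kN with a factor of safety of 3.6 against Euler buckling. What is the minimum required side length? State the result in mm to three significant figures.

Required P_cr = n·P = 3.6 × 297 = 1069 kN
L_e = K·L = 1 × 5.33 = 5.330 m
Required I = P_cr·L_e²/(π²E) = 1.069×10^6 × 5.330² / (π² × 1.68×10^11) = 1.832×10^-5 m⁴
I_req = 1.832×10^7 mm⁴
Solid square: I = a⁴/12  ⇒  a = (12I)^(1/4) = (12×1.832×10^7)^(1/4) = 122 mm

a ≈ 122 mm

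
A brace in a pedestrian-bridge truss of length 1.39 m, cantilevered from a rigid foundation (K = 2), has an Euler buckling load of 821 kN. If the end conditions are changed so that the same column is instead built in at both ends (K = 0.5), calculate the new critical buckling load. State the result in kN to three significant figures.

P_cr ≈ 13100 kN

P_cr ∝ 1/K², so P_cr,new = P_cr,old × (K_old/K_new)² = 821 × (2/0.5)²
= 821 × 16.00 = 13100 kN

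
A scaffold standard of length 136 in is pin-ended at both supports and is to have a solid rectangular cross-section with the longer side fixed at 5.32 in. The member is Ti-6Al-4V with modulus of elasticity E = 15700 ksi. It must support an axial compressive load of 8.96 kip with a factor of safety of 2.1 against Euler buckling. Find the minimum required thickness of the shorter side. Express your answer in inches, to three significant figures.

b ≈ 1.72 in

Required P_cr = n·P = 2.1 × 8.96 = 18.82 kip
L_e = K·L = 1 × 136 = 136.0 in
Required I = P_cr·L_e²/(π²E) = 1.882×10^4 × 136.0² / (π² × 1.57×10^7) = 2.246 in⁴
Rectangle, weak axis: I_min = h·b³/12 with h = 5.32 in fixed  ⇒  b = (12I/h)^(1/3) = 1.72 in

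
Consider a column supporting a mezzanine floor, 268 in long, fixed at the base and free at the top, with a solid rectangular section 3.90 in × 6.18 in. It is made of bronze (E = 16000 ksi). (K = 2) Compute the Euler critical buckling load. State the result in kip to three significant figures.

P_cr ≈ 16.8 kip

Buckling occurs about the weak axis: I_min = h·b³/12 with b = 3.90 in (the shorter side).
I_min = 6.18×3.90³/12 = 30.55 in⁴
Effective length L_e = K·L = 2 × 268 = 536.0 in
P_cr = π²EI / L_e² = π² × 16000×10³ × 30.55 / 536.0² = 1.679×10^4 lb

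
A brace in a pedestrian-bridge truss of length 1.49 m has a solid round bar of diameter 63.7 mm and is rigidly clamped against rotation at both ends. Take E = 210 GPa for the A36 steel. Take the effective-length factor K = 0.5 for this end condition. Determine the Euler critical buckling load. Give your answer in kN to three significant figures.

I = πd⁴/64 = π×63.7⁴/64 = 8.082×10^5 mm⁴
I = 8.082×10^5 mm⁴ = 8.082×10^-7 m⁴
Effective length L_e = K·L = 0.5 × 1.49 = 0.7450 m
P_cr = π²EI / L_e² = π² × 210×10⁹ × 8.082×10^-7 / 0.7450² = 3.018×10^6 N

P_cr ≈ 3020 kN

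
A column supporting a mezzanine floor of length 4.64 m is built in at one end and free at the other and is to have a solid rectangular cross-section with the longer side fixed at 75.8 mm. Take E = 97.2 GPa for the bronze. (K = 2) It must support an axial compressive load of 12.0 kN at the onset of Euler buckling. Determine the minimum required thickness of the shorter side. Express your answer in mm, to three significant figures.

b ≈ 55.5 mm

L_e = K·L = 2 × 4.64 = 9.280 m
Required I = P_cr·L_e²/(π²E) = 1.200×10^4 × 9.280² / (π² × 9.72×10^10) = 1.077×10^-6 m⁴
I_req = 1.077×10^6 mm⁴
Rectangle, weak axis: I_min = h·b³/12 with h = 75.8 mm fixed  ⇒  b = (12I/h)^(1/3) = 55.5 mm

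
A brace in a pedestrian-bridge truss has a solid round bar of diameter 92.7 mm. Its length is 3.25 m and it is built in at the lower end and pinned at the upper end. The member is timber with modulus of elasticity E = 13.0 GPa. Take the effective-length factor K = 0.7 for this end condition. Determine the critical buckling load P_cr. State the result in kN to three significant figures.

P_cr ≈ 89.9 kN

I = πd⁴/64 = π×92.7⁴/64 = 3.625×10^6 mm⁴
I = 3.625×10^6 mm⁴ = 3.625×10^-6 m⁴
Effective length L_e = K·L = 0.7 × 3.25 = 2.275 m
P_cr = π²EI / L_e² = π² × 13.0×10⁹ × 3.625×10^-6 / 2.275² = 8.986×10^4 N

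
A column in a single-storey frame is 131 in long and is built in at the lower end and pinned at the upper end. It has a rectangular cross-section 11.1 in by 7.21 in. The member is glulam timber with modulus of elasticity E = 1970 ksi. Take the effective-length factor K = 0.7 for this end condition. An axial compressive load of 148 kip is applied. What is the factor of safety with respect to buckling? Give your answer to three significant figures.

Buckling occurs about the weak axis: I_min = h·b³/12 with b = 7.21 in (the shorter side).
I_min = 11.1×7.21³/12 = 346.7 in⁴
Effective length L_e = K·L = 0.7 × 131 = 91.70 in
P_cr = π²EI / L_e² = π² × 1970×10³ × 346.7 / 91.70² = 8.016×10^5 lb
Factor of safety n = P_cr / P = 801.63 / 148 = 5.42

n ≈ 5.42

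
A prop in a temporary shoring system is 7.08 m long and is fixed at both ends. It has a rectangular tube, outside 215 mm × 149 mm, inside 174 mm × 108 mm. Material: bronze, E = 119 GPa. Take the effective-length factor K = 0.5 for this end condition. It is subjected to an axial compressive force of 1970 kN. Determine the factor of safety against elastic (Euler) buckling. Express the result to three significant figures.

n ≈ 1.95

Weak-axis I_min = (h_o·b_o³ − h_i·b_i³)/12 with b_o = 149, b_i = 108.0 mm (shorter outer/inner sides).
I_min = (215×149³ − 174.0×108.0³)/12 = 4.100×10^7 mm⁴
I = 4.100×10^7 mm⁴ = 4.100×10^-5 m⁴
Effective length L_e = K·L = 0.5 × 7.08 = 3.540 m
P_cr = π²EI / L_e² = π² × 119×10⁹ × 4.100×10^-5 / 3.540² = 3.843×10^6 N
Factor of safety n = P_cr / P = 3842.7 / 1970 = 1.95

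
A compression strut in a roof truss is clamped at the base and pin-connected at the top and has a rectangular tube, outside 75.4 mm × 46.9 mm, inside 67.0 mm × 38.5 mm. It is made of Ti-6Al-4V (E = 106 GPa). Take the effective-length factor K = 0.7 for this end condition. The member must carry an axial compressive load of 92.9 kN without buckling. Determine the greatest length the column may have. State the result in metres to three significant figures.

Weak-axis I_min = (h_o·b_o³ − h_i·b_i³)/12 with b_o = 46.9, b_i = 38.50 mm (shorter outer/inner sides).
I_min = (75.4×46.9³ − 67.00×38.50³)/12 = 3.296×10^5 mm⁴
I = 3.296×10^-7 m⁴
At the buckling limit P_cr = P = 9.290×10^4 N
From P_cr = π²EI/(K·L)²:  L = (1/K)·√(π²EI/P_cr) = (1/0.7)·√(π²×1.06×10^11×3.296×10^-7/9.290×10^4)
L = 2.75 m

L_max ≈ 2.75 m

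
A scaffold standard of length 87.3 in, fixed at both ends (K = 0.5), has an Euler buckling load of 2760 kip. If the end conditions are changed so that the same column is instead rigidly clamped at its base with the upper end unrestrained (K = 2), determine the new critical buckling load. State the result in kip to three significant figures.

P_cr ∝ 1/K², so P_cr,new = P_cr,old × (K_old/K_new)² = 2760 × (0.5/2)²
= 2760 × 0.06250 = 172 kip

P_cr ≈ 172 kip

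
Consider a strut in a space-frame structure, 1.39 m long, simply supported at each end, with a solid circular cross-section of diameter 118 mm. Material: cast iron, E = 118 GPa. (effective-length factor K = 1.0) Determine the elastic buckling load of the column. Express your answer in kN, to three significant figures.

P_cr ≈ 5740 kN

I = πd⁴/64 = π×118⁴/64 = 9.517×10^6 mm⁴
I = 9.517×10^6 mm⁴ = 9.517×10^-6 m⁴
Effective length L_e = K·L = 1 × 1.39 = 1.390 m
P_cr = π²EI / L_e² = π² × 118×10⁹ × 9.517×10^-6 / 1.390² = 5.737×10^6 N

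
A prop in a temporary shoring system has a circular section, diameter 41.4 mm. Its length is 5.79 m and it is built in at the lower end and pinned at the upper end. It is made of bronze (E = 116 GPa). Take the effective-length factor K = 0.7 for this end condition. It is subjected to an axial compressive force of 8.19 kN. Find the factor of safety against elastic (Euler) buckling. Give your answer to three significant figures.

n ≈ 1.23

I = πd⁴/64 = π×41.4⁴/64 = 1.442×10^5 mm⁴
I = 1.442×10^5 mm⁴ = 1.442×10^-7 m⁴
Effective length L_e = K·L = 0.7 × 5.79 = 4.053 m
P_cr = π²EI / L_e² = π² × 116×10⁹ × 1.442×10^-7 / 4.053² = 1.005×10^4 N
Factor of safety n = P_cr / P = 10.050 / 8.19 = 1.23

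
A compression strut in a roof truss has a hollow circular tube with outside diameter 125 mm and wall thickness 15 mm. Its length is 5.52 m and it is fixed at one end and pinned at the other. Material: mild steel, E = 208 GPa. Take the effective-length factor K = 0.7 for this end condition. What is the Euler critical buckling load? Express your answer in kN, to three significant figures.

Inner diameter d_i = 125 − 2×15 = 95.00 mm
I = π(d_o⁴ − d_i⁴)/64 = π(125⁴ − 95.00⁴)/64 = 7.986×10^6 mm⁴
I = 7.986×10^6 mm⁴ = 7.986×10^-6 m⁴
Effective length L_e = K·L = 0.7 × 5.52 = 3.864 m
P_cr = π²EI / L_e² = π² × 208×10⁹ × 7.986×10^-6 / 3.864² = 1.098×10^6 N

P_cr ≈ 1100 kN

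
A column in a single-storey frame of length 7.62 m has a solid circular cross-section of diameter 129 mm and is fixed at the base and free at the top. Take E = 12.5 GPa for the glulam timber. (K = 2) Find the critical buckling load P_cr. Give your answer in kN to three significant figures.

P_cr ≈ 7.22 kN

I = πd⁴/64 = π×129⁴/64 = 1.359×10^7 mm⁴
I = 1.359×10^7 mm⁴ = 1.359×10^-5 m⁴
Effective length L_e = K·L = 2 × 7.62 = 15.24 m
P_cr = π²EI / L_e² = π² × 12.5×10⁹ × 1.359×10^-5 / 15.24² = 7.221×10^3 N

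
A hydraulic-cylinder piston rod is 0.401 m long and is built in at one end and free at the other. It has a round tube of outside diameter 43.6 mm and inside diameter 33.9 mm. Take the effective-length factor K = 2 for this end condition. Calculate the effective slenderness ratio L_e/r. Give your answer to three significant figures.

λ ≈ 58.1

d_o = 43.6 mm, d_i = 33.9 mm
I = π(d_o⁴ − d_i⁴)/64 = π(43.6⁴ − 33.90⁴)/64 = 1.126×10^5 mm⁴
A = 590.4 mm²;  r_min = √(I/A) = √(1.126×10^5/590.4) = 13.81 mm
L_e = K·L = 2 × 0.401 m = 0.8020 m = 802.00 mm
λ = L_e / r_min = 802.00 / 13.81 = 58.1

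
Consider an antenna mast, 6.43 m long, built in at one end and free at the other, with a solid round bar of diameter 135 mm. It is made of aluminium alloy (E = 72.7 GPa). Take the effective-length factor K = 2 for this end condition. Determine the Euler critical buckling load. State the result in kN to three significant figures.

P_cr ≈ 70.7 kN

I = πd⁴/64 = π×135⁴/64 = 1.630×10^7 mm⁴
I = 1.630×10^7 mm⁴ = 1.630×10^-5 m⁴
Effective length L_e = K·L = 2 × 6.43 = 12.86 m
P_cr = π²EI / L_e² = π² × 72.7×10⁹ × 1.630×10^-5 / 12.86² = 7.074×10^4 N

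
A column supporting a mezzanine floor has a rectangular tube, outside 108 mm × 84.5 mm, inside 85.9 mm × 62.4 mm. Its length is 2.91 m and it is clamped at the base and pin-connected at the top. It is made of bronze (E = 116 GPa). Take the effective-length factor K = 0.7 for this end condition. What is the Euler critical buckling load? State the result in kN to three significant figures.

P_cr ≈ 1020 kN

Weak-axis I_min = (h_o·b_o³ − h_i·b_i³)/12 with b_o = 84.5, b_i = 62.40 mm (shorter outer/inner sides).
I_min = (108×84.5³ − 85.90×62.40³)/12 = 3.691×10^6 mm⁴
I = 3.691×10^6 mm⁴ = 3.691×10^-6 m⁴
Effective length L_e = K·L = 0.7 × 2.91 = 2.037 m
P_cr = π²EI / L_e² = π² × 116×10⁹ × 3.691×10^-6 / 2.037² = 1.018×10^6 N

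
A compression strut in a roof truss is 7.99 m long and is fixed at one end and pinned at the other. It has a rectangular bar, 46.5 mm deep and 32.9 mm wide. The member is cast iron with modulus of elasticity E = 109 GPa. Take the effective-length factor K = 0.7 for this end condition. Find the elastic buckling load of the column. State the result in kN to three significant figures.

P_cr ≈ 4.75 kN

Buckling occurs about the weak axis: I_min = h·b³/12 with b = 32.9 mm (the shorter side).
I_min = 46.5×32.9³/12 = 1.380×10^5 mm⁴
I = 1.380×10^5 mm⁴ = 1.380×10^-7 m⁴
Effective length L_e = K·L = 0.7 × 7.99 = 5.593 m
P_cr = π²EI / L_e² = π² × 109×10⁹ × 1.380×10^-7 / 5.593² = 4.746×10^3 N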